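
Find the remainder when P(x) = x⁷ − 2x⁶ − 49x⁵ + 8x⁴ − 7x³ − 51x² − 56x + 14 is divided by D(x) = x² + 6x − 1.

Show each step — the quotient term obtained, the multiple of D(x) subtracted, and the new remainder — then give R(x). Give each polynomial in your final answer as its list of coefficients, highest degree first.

Step 1: lead(x⁷ − 2x⁶ − 49x⁵ + 8x⁴ − 7x³ − 51x² − 56x + 14) ÷ lead(D) = x⁷ ÷ x² = x⁵. Subtract (x⁵)·D = x⁷ + 6x⁶ − x⁵. Remainder: −8x⁶ − 48x⁵ + 8x⁴ − 7x³ − 51x² − 56x + 14.
Step 2: lead(−8x⁶ − 48x⁵ + 8x⁴ − 7x³ − 51x² − 56x + 14) ÷ lead(D) = −8x⁶ ÷ x² = −8x⁴. Subtract (−8x⁴)·D = −8x⁶ − 48x⁵ + 8x⁴. Remainder: −7x³ − 51x² − 56x + 14.
Step 3: lead(−7x³ − 51x² − 56x + 14) ÷ lead(D) = −7x³ ÷ x² = −7x. Subtract (−7x)·D = −7x³ − 42x² + 7x. Remainder: −9x² − 63x + 14.
Step 4: lead(−9x² − 63x + 14) ÷ lead(D) = −9x² ÷ x² = −9. Subtract (−9)·D = −9x² − 54x + 9. Remainder: −9x + 5.

R = [-9, 5]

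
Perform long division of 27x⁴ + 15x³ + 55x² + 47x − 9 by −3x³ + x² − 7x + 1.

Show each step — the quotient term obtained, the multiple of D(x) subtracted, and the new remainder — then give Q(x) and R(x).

Q(x) = −9x − 8; R(x) = −1

Step 1: lead(27x⁴ + 15x³ + 55x² + 47x − 9) ÷ lead(D) = 27x⁴ ÷ −3x³ = −9x. Subtract (−9x)·D = 27x⁴ − 9x³ + 63x² − 9x. Remainder: 24x³ − 8x² + 56x − 9.
Step 2: lead(24x³ − 8x² + 56x − 9) ÷ lead(D) = 24x³ ÷ −3x³ = −8. Subtract (−8)·D = 24x³ − 8x² + 56x − 8. Remainder: −1.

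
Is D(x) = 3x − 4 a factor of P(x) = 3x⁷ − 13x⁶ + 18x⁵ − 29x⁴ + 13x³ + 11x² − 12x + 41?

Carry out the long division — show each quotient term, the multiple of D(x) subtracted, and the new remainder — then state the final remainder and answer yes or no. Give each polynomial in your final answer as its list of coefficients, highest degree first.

R = [9], so D(x) is not a factor of P(x). no

Step 1: lead(3x⁷ − 13x⁶ + 18x⁵ − 29x⁴ + 13x³ + 11x² − 12x + 41) ÷ lead(D) = 3x⁷ ÷ 3x = x⁶. Subtract (x⁶)·D = 3x⁷ − 4x⁶. Remainder: −9x⁶ + 18x⁵ − 29x⁴ + 13x³ + 11x² − 12x + 41.
Step 2: lead(−9x⁶ + 18x⁵ − 29x⁴ + 13x³ + 11x² − 12x + 41) ÷ lead(D) = −9x⁶ ÷ 3x = −3x⁵. Subtract (−3x⁵)·D = −9x⁶ + 12x⁵. Remainder: 6x⁵ − 29x⁴ + 13x³ + 11x² − 12x + 41.
Step 3: lead(6x⁵ − 29x⁴ + 13x³ + 11x² − 12x + 41) ÷ lead(D) = 6x⁵ ÷ 3x = 2x⁴. Subtract (2x⁴)·D = 6x⁵ − 8x⁴. Remainder: −21x⁴ + 13x³ + 11x² − 12x + 41.
Step 4: lead(−21x⁴ + 13x³ + 11x² − 12x + 41) ÷ lead(D) = −21x⁴ ÷ 3x = −7x³. Subtract (−7x³)·D = −21x⁴ + 28x³. Remainder: −15x³ + 11x² − 12x + 41.
Step 5: lead(−15x³ + 11x² − 12x + 41) ÷ lead(D) = −15x³ ÷ 3x = −5x². Subtract (−5x²)·D = −15x³ + 20x². Remainder: −9x² − 12x + 41.
Step 6: lead(−9x² − 12x + 41) ÷ lead(D) = −9x² ÷ 3x = −3x. Subtract (−3x)·D = −9x² + 12x. Remainder: −24x + 41.
Step 7: lead(−24x + 41) ÷ lead(D) = −24x ÷ 3x = −8. Subtract (−8)·D = −24x + 32. Remainder: 9.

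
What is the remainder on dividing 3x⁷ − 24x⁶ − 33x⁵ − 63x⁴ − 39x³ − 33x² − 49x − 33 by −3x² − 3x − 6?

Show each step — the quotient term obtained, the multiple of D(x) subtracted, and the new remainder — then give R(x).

Step 1: lead(3x⁷ − 24x⁶ − 33x⁵ − 63x⁴ − 39x³ − 33x² − 49x − 33) ÷ lead(D) = 3x⁷ ÷ −3x² = −x⁵. Subtract (−x⁵)·D = 3x⁷ + 3x⁶ + 6x⁵. Remainder: −27x⁶ − 39x⁵ − 63x⁴ − 39x³ − 33x² − 49x − 33.
Step 2: lead(−27x⁶ − 39x⁵ − 63x⁴ − 39x³ − 33x² − 49x − 33) ÷ lead(D) = −27x⁶ ÷ −3x² = 9x⁴. Subtract (9x⁴)·D = −27x⁶ − 27x⁵ − 54x⁴. Remainder: −12x⁵ − 9x⁴ − 39x³ − 33x² − 49x − 33.
Step 3: lead(−12x⁵ − 9x⁴ − 39x³ − 33x² − 49x − 33) ÷ lead(D) = −12x⁵ ÷ −3x² = 4x³. Subtract (4x³)·D = −12x⁵ − 12x⁴ − 24x³. Remainder: 3x⁴ − 15x³ − 33x² − 49x − 33.
Step 4: lead(3x⁴ − 15x³ − 33x² − 49x − 33) ÷ lead(D) = 3x⁴ ÷ −3x² = −x². Subtract (−x²)·D = 3x⁴ + 3x³ + 6x². Remainder: −18x³ − 39x² − 49x − 33.
Step 5: lead(−18x³ − 39x² − 49x − 33) ÷ lead(D) = −18x³ ÷ −3x² = 6x. Subtract (6x)·D = −18x³ − 18x² − 36x. Remainder: −21x² − 13x − 33.
Step 6: lead(−21x² − 13x − 33) ÷ lead(D) = −21x² ÷ −3x² = 7. Subtract (7)·D = −21x² − 21x − 42. Remainder: 8x + 9.

R(x) = 8x + 9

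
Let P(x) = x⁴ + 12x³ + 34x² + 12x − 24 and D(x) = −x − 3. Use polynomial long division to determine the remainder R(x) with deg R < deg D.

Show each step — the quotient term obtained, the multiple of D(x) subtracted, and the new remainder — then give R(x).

Step 1: lead(x⁴ + 12x³ + 34x² + 12x − 24) ÷ lead(D) = x⁴ ÷ −x = −x³. Subtract (−x³)·D = x⁴ + 3x³. Remainder: 9x³ + 34x² + 12x − 24.
Step 2: lead(9x³ + 34x² + 12x − 24) ÷ lead(D) = 9x³ ÷ −x = −9x². Subtract (−9x²)·D = 9x³ + 27x². Remainder: 7x² + 12x − 24.
Step 3: lead(7x² + 12x − 24) ÷ lead(D) = 7x² ÷ −x = −7x. Subtract (−7x)·D = 7x² + 21x. Remainder: −9x − 24.
Step 4: lead(−9x − 24) ÷ lead(D) = −9x ÷ −x = 9. Subtract (9)·D = −9x − 27. Remainder: 3.

R(x) = 3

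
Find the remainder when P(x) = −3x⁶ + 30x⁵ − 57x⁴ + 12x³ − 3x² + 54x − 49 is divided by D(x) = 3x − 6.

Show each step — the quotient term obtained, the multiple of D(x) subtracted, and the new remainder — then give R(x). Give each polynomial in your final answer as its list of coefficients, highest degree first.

Step 1: lead(−3x⁶ + 30x⁵ − 57x⁴ + 12x³ − 3x² + 54x − 49) ÷ lead(D) = −3x⁶ ÷ 3x = −x⁵. Subtract (−x⁵)·D = −3x⁶ + 6x⁵. Remainder: 24x⁵ − 57x⁴ + 12x³ − 3x² + 54x − 49.
Step 2: lead(24x⁵ − 57x⁴ + 12x³ − 3x² + 54x − 49) ÷ lead(D) = 24x⁵ ÷ 3x = 8x⁴. Subtract (8x⁴)·D = 24x⁵ − 48x⁴. Remainder: −9x⁴ + 12x³ − 3x² + 54x − 49.
Step 3: lead(−9x⁴ + 12x³ − 3x² + 54x − 49) ÷ lead(D) = −9x⁴ ÷ 3x = −3x³. Subtract (−3x³)·D = −9x⁴ + 18x³. Remainder: −6x³ − 3x² + 54x − 49.
Step 4: lead(−6x³ − 3x² + 54x − 49) ÷ lead(D) = −6x³ ÷ 3x = −2x². Subtract (−2x²)·D = −6x³ + 12x². Remainder: −15x² + 54x − 49.
Step 5: lead(−15x² + 54x − 49) ÷ lead(D) = −15x² ÷ 3x = −5x. Subtract (−5x)·D = −15x² + 30x. Remainder: 24x − 49.
Step 6: lead(24x − 49) ÷ lead(D) = 24x ÷ 3x = 8. Subtract (8)·D = 24x − 48. Remainder: −1.

R = [-1]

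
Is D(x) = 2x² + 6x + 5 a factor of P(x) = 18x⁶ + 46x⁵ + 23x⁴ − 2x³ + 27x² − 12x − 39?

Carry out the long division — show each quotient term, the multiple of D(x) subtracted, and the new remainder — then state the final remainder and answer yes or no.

R(x) = −4, so D(x) is not a factor of P(x). no

Step 1: lead(18x⁶ + 46x⁵ + 23x⁴ − 2x³ + 27x² − 12x − 39) ÷ lead(D) = 18x⁶ ÷ 2x² = 9x⁴. Subtract (9x⁴)·D = 18x⁶ + 54x⁵ + 45x⁴. Remainder: −8x⁵ − 22x⁴ − 2x³ + 27x² − 12x − 39.
Step 2: lead(−8x⁵ − 22x⁴ − 2x³ + 27x² − 12x − 39) ÷ lead(D) = −8x⁵ ÷ 2x² = −4x³. Subtract (−4x³)·D = −8x⁵ − 24x⁴ − 20x³. Remainder: 2x⁴ + 18x³ + 27x² − 12x − 39.
Step 3: lead(2x⁴ + 18x³ + 27x² − 12x − 39) ÷ lead(D) = 2x⁴ ÷ 2x² = x². Subtract (x²)·D = 2x⁴ + 6x³ + 5x². Remainder: 12x³ + 22x² − 12x − 39.
Step 4: lead(12x³ + 22x² − 12x − 39) ÷ lead(D) = 12x³ ÷ 2x² = 6x. Subtract (6x)·D = 12x³ + 36x² + 30x. Remainder: −14x² − 42x − 39.
Step 5: lead(−14x² − 42x − 39) ÷ lead(D) = −14x² ÷ 2x² = −7. Subtract (−7)·D = −14x² − 42x − 35. Remainder: −4.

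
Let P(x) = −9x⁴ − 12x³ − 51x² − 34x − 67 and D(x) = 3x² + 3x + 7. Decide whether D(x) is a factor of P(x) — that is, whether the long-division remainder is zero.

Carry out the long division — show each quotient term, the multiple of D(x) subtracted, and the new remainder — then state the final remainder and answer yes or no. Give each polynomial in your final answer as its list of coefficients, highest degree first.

R = [-4], so D(x) is not a factor of P(x). no

Step 1: lead(−9x⁴ − 12x³ − 51x² − 34x − 67) ÷ lead(D) = −9x⁴ ÷ 3x² = −3x². Subtract (−3x²)·D = −9x⁴ − 9x³ − 21x². Remainder: −3x³ − 30x² − 34x − 67.
Step 2: lead(−3x³ − 30x² − 34x − 67) ÷ lead(D) = −3x³ ÷ 3x² = −x. Subtract (−x)·D = −3x³ − 3x² − 7x. Remainder: −27x² − 27x − 67.
Step 3: lead(−27x² − 27x − 67) ÷ lead(D) = −27x² ÷ 3x² = −9. Subtract (−9)·D = −27x² − 27x − 63. Remainder: −4.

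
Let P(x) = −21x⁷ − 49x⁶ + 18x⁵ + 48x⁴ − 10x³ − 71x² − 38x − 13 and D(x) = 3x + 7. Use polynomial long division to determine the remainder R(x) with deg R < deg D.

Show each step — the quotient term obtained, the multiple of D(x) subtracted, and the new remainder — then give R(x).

R(x) = −6

Step 1: lead(−21x⁷ − 49x⁶ + 18x⁵ + 48x⁴ − 10x³ − 71x² − 38x − 13) ÷ lead(D) = −21x⁷ ÷ 3x = −7x⁶. Subtract (−7x⁶)·D = −21x⁷ − 49x⁶. Remainder: 18x⁵ + 48x⁴ − 10x³ − 71x² − 38x − 13.
Step 2: lead(18x⁵ + 48x⁴ − 10x³ − 71x² − 38x − 13) ÷ lead(D) = 18x⁵ ÷ 3x = 6x⁴. Subtract (6x⁴)·D = 18x⁵ + 42x⁴. Remainder: 6x⁴ − 10x³ − 71x² − 38x − 13.
Step 3: lead(6x⁴ − 10x³ − 71x² − 38x − 13) ÷ lead(D) = 6x⁴ ÷ 3x = 2x³. Subtract (2x³)·D = 6x⁴ + 14x³. Remainder: −24x³ − 71x² − 38x − 13.
Step 4: lead(−24x³ − 71x² − 38x − 13) ÷ lead(D) = −24x³ ÷ 3x = −8x². Subtract (−8x²)·D = −24x³ − 56x². Remainder: −15x² − 38x − 13.
Step 5: lead(−15x² − 38x − 13) ÷ lead(D) = −15x² ÷ 3x = −5x. Subtract (−5x)·D = −15x² − 35x. Remainder: −3x − 13.
Step 6: lead(−3x − 13) ÷ lead(D) = −3x ÷ 3x = −1. Subtract (−1)·D = −3x − 7. Remainder: −6.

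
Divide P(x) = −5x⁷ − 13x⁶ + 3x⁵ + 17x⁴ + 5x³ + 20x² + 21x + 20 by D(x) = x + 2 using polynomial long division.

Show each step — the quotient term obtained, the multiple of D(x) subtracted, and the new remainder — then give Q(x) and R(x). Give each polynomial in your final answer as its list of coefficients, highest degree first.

Step 1: lead(−5x⁷ − 13x⁶ + 3x⁵ + 17x⁴ + 5x³ + 20x² + 21x + 20) ÷ lead(D) = −5x⁷ ÷ x = −5x⁶. Subtract (−5x⁶)·D = −5x⁷ − 10x⁶. Remainder: −3x⁶ + 3x⁵ + 17x⁴ + 5x³ + 20x² + 21x + 20.
Step 2: lead(−3x⁶ + 3x⁵ + 17x⁴ + 5x³ + 20x² + 21x + 20) ÷ lead(D) = −3x⁶ ÷ x = −3x⁵. Subtract (−3x⁵)·D = −3x⁶ − 6x⁵. Remainder: 9x⁵ + 17x⁴ + 5x³ + 20x² + 21x + 20.
Step 3: lead(9x⁵ + 17x⁴ + 5x³ + 20x² + 21x + 20) ÷ lead(D) = 9x⁵ ÷ x = 9x⁴. Subtract (9x⁴)·D = 9x⁵ + 18x⁴. Remainder: −x⁴ + 5x³ + 20x² + 21x + 20.
Step 4: lead(−x⁴ + 5x³ + 20x² + 21x + 20) ÷ lead(D) = −x⁴ ÷ x = −x³. Subtract (−x³)·D = −x⁴ − 2x³. Remainder: 7x³ + 20x² + 21x + 20.
Step 5: lead(7x³ + 20x² + 21x + 20) ÷ lead(D) = 7x³ ÷ x = 7x². Subtract (7x²)·D = 7x³ + 14x². Remainder: 6x² + 21x + 20.
Step 6: lead(6x² + 21x + 20) ÷ lead(D) = 6x² ÷ x = 6x. Subtract (6x)·D = 6x² + 12x. Remainder: 9x + 20.
Step 7: lead(9x + 20) ÷ lead(D) = 9x ÷ x = 9. Subtract (9)·D = 9x + 18. Remainder: 2.

Q = [-5, -3, 9, -1, 7, 6, 9]; R = [2]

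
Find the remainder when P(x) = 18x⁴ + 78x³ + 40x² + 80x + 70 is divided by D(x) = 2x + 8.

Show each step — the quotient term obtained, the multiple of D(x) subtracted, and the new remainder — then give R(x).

Step 1: lead(18x⁴ + 78x³ + 40x² + 80x + 70) ÷ lead(D) = 18x⁴ ÷ 2x = 9x³. Subtract (9x³)·D = 18x⁴ + 72x³. Remainder: 6x³ + 40x² + 80x + 70.
Step 2: lead(6x³ + 40x² + 80x + 70) ÷ lead(D) = 6x³ ÷ 2x = 3x². Subtract (3x²)·D = 6x³ + 24x². Remainder: 16x² + 80x + 70.
Step 3: lead(16x² + 80x + 70) ÷ lead(D) = 16x² ÷ 2x = 8x. Subtract (8x)·D = 16x² + 64x. Remainder: 16x + 70.
Step 4: lead(16x + 70) ÷ lead(D) = 16x ÷ 2x = 8. Subtract (8)·D = 16x + 64. Remainder: 6.

R(x) = 6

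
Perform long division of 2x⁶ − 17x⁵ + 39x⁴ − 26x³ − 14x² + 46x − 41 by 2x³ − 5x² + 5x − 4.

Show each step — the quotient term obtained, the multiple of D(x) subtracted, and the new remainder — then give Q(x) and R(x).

Step 1: lead(2x⁶ − 17x⁵ + 39x⁴ − 26x³ − 14x² + 46x − 41) ÷ lead(D) = 2x⁶ ÷ 2x³ = x³. Subtract (x³)·D = 2x⁶ − 5x⁵ + 5x⁴ − 4x³. Remainder: −12x⁵ + 34x⁴ − 22x³ − 14x² + 46x − 41.
Step 2: lead(−12x⁵ + 34x⁴ − 22x³ − 14x² + 46x − 41) ÷ lead(D) = −12x⁵ ÷ 2x³ = −6x². Subtract (−6x²)·D = −12x⁵ + 30x⁴ − 30x³ + 24x². Remainder: 4x⁴ + 8x³ − 38x² + 46x − 41.
Step 3: lead(4x⁴ + 8x³ − 38x² + 46x − 41) ÷ lead(D) = 4x⁴ ÷ 2x³ = 2x. Subtract (2x)·D = 4x⁴ − 10x³ + 10x² − 8x. Remainder: 18x³ − 48x² + 54x − 41.
Step 4: lead(18x³ − 48x² + 54x − 41) ÷ lead(D) = 18x³ ÷ 2x³ = 9. Subtract (9)·D = 18x³ − 45x² + 45x − 36. Remainder: −3x² + 9x − 5.

Q(x) = x³ − 6x² + 2x + 9; R(x) = −3x² + 9x − 5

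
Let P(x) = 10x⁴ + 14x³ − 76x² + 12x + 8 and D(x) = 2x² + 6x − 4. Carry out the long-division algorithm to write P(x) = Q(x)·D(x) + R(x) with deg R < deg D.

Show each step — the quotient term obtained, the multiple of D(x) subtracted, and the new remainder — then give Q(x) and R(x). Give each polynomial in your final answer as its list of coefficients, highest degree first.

Q = [5, -8, -4]; R = [4, -8]

Step 1: lead(10x⁴ + 14x³ − 76x² + 12x + 8) ÷ lead(D) = 10x⁴ ÷ 2x² = 5x². Subtract (5x²)·D = 10x⁴ + 30x³ − 20x². Remainder: −16x³ − 56x² + 12x + 8.
Step 2: lead(−16x³ − 56x² + 12x + 8) ÷ lead(D) = −16x³ ÷ 2x² = −8x. Subtract (−8x)·D = −16x³ − 48x² + 32x. Remainder: −8x² − 20x + 8.
Step 3: lead(−8x² − 20x + 8) ÷ lead(D) = −8x² ÷ 2x² = −4. Subtract (−4)·D = −8x² − 24x + 16. Remainder: 4x − 8.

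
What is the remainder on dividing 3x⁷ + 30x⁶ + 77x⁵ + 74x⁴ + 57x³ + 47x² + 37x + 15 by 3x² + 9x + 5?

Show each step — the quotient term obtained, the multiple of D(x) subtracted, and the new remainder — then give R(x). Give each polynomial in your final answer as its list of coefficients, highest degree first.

R = [0]

Step 1: lead(3x⁷ + 30x⁶ + 77x⁵ + 74x⁴ + 57x³ + 47x² + 37x + 15) ÷ lead(D) = 3x⁷ ÷ 3x² = x⁵. Subtract (x⁵)·D = 3x⁷ + 9x⁶ + 5x⁵. Remainder: 21x⁶ + 72x⁵ + 74x⁴ + 57x³ + 47x² + 37x + 15.
Step 2: lead(21x⁶ + 72x⁵ + 74x⁴ + 57x³ + 47x² + 37x + 15) ÷ lead(D) = 21x⁶ ÷ 3x² = 7x⁴. Subtract (7x⁴)·D = 21x⁶ + 63x⁵ + 35x⁴. Remainder: 9x⁵ + 39x⁴ + 57x³ + 47x² + 37x + 15.
Step 3: lead(9x⁵ + 39x⁴ + 57x³ + 47x² + 37x + 15) ÷ lead(D) = 9x⁵ ÷ 3x² = 3x³. Subtract (3x³)·D = 9x⁵ + 27x⁴ + 15x³. Remainder: 12x⁴ + 42x³ + 47x² + 37x + 15.
Step 4: lead(12x⁴ + 42x³ + 47x² + 37x + 15) ÷ lead(D) = 12x⁴ ÷ 3x² = 4x². Subtract (4x²)·D = 12x⁴ + 36x³ + 20x². Remainder: 6x³ + 27x² + 37x + 15.
Step 5: lead(6x³ + 27x² + 37x + 15) ÷ lead(D) = 6x³ ÷ 3x² = 2x. Subtract (2x)·D = 6x³ + 18x² + 10x. Remainder: 9x² + 27x + 15.
Step 6: lead(9x² + 27x + 15) ÷ lead(D) = 9x² ÷ 3x² = 3. Subtract (3)·D = 9x² + 27x + 15. Remainder: 0.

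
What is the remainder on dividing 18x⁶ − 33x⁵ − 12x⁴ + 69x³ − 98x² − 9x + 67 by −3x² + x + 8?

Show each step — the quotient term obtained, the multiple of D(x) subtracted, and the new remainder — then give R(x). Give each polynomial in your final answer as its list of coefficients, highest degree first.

R = [-1, 3]

Step 1: lead(18x⁶ − 33x⁵ − 12x⁴ + 69x³ − 98x² − 9x + 67) ÷ lead(D) = 18x⁶ ÷ −3x² = −6x⁴. Subtract (−6x⁴)·D = 18x⁶ − 6x⁵ − 48x⁴. Remainder: −27x⁵ + 36x⁴ + 69x³ − 98x² − 9x + 67.
Step 2: lead(−27x⁵ + 36x⁴ + 69x³ − 98x² − 9x + 67) ÷ lead(D) = −27x⁵ ÷ −3x² = 9x³. Subtract (9x³)·D = −27x⁵ + 9x⁴ + 72x³. Remainder: 27x⁴ − 3x³ − 98x² − 9x + 67.
Step 3: lead(27x⁴ − 3x³ − 98x² − 9x + 67) ÷ lead(D) = 27x⁴ ÷ −3x² = −9x². Subtract (−9x²)·D = 27x⁴ − 9x³ − 72x². Remainder: 6x³ − 26x² − 9x + 67.
Step 4: lead(6x³ − 26x² − 9x + 67) ÷ lead(D) = 6x³ ÷ −3x² = −2x. Subtract (−2x)·D = 6x³ − 2x² − 16x. Remainder: −24x² + 7x + 67.
Step 5: lead(−24x² + 7x + 67) ÷ lead(D) = −24x² ÷ −3x² = 8. Subtract (8)·D = −24x² + 8x + 64. Remainder: −x + 3.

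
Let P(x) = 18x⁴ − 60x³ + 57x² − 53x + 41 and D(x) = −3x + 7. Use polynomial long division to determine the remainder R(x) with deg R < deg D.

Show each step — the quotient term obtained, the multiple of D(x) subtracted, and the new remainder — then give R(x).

Step 1: lead(18x⁴ − 60x³ + 57x² − 53x + 41) ÷ lead(D) = 18x⁴ ÷ −3x = −6x³. Subtract (−6x³)·D = 18x⁴ − 42x³. Remainder: −18x³ + 57x² − 53x + 41.
Step 2: lead(−18x³ + 57x² − 53x + 41) ÷ lead(D) = −18x³ ÷ −3x = 6x². Subtract (6x²)·D = −18x³ + 42x². Remainder: 15x² − 53x + 41.
Step 3: lead(15x² − 53x + 41) ÷ lead(D) = 15x² ÷ −3x = −5x. Subtract (−5x)·D = 15x² − 35x. Remainder: −18x + 41.
Step 4: lead(−18x + 41) ÷ lead(D) = −18x ÷ −3x = 6. Subtract (6)·D = −18x + 42. Remainder: −1.

R(x) = −1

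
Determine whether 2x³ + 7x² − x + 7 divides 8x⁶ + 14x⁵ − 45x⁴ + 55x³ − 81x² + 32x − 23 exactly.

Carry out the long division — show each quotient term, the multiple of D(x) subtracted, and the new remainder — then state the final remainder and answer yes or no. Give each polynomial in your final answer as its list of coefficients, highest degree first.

R = [5], so D(x) is not a factor of P(x). no

Step 1: lead(8x⁶ + 14x⁵ − 45x⁴ + 55x³ − 81x² + 32x − 23) ÷ lead(D) = 8x⁶ ÷ 2x³ = 4x³. Subtract (4x³)·D = 8x⁶ + 28x⁵ − 4x⁴ + 28x³. Remainder: −14x⁵ − 41x⁴ + 27x³ − 81x² + 32x − 23.
Step 2: lead(−14x⁵ − 41x⁴ + 27x³ − 81x² + 32x − 23) ÷ lead(D) = −14x⁵ ÷ 2x³ = −7x². Subtract (−7x²)·D = −14x⁵ − 49x⁴ + 7x³ − 49x². Remainder: 8x⁴ + 20x³ − 32x² + 32x − 23.
Step 3: lead(8x⁴ + 20x³ − 32x² + 32x − 23) ÷ lead(D) = 8x⁴ ÷ 2x³ = 4x. Subtract (4x)·D = 8x⁴ + 28x³ − 4x² + 28x. Remainder: −8x³ − 28x² + 4x − 23.
Step 4: lead(−8x³ − 28x² + 4x − 23) ÷ lead(D) = −8x³ ÷ 2x³ = −4. Subtract (−4)·D = −8x³ − 28x² + 4x − 28. Remainder: 5.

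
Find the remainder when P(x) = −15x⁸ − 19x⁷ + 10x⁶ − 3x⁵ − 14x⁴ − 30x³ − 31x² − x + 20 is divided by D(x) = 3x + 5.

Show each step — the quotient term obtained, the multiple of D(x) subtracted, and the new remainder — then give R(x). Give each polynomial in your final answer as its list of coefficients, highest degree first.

Step 1: lead(−15x⁸ − 19x⁷ + 10x⁶ − 3x⁵ − 14x⁴ − 30x³ − 31x² − x + 20) ÷ lead(D) = −15x⁸ ÷ 3x = −5x⁷. Subtract (−5x⁷)·D = −15x⁸ − 25x⁷. Remainder: 6x⁷ + 10x⁶ − 3x⁵ − 14x⁴ − 30x³ − 31x² − x + 20.
Step 2: lead(6x⁷ + 10x⁶ − 3x⁵ − 14x⁴ − 30x³ − 31x² − x + 20) ÷ lead(D) = 6x⁷ ÷ 3x = 2x⁶. Subtract (2x⁶)·D = 6x⁷ + 10x⁶. Remainder: −3x⁵ − 14x⁴ − 30x³ − 31x² − x + 20.
Step 3: lead(−3x⁵ − 14x⁴ − 30x³ − 31x² − x + 20) ÷ lead(D) = −3x⁵ ÷ 3x = −x⁴. Subtract (−x⁴)·D = −3x⁵ − 5x⁴. Remainder: −9x⁴ − 30x³ − 31x² − x + 20.
Step 4: lead(−9x⁴ − 30x³ − 31x² − x + 20) ÷ lead(D) = −9x⁴ ÷ 3x = −3x³. Subtract (−3x³)·D = −9x⁴ − 15x³. Remainder: −15x³ − 31x² − x + 20.
Step 5: lead(−15x³ − 31x² − x + 20) ÷ lead(D) = −15x³ ÷ 3x = −5x². Subtract (−5x²)·D = −15x³ − 25x². Remainder: −6x² − x + 20.
Step 6: lead(−6x² − x + 20) ÷ lead(D) = −6x² ÷ 3x = −2x. Subtract (−2x)·D = −6x² − 10x. Remainder: 9x + 20.
Step 7: lead(9x + 20) ÷ lead(D) = 9x ÷ 3x = 3. Subtract (3)·D = 9x + 15. Remainder: 5.

R = [5]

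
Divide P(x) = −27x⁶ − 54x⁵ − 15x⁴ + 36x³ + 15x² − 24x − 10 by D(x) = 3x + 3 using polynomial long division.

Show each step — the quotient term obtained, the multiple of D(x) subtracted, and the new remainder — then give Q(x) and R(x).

Step 1: lead(−27x⁶ − 54x⁵ − 15x⁴ + 36x³ + 15x² − 24x − 10) ÷ lead(D) = −27x⁶ ÷ 3x = −9x⁵. Subtract (−9x⁵)·D = −27x⁶ − 27x⁵. Remainder: −27x⁵ − 15x⁴ + 36x³ + 15x² − 24x − 10.
Step 2: lead(−27x⁵ − 15x⁴ + 36x³ + 15x² − 24x − 10) ÷ lead(D) = −27x⁵ ÷ 3x = −9x⁴. Subtract (−9x⁴)·D = −27x⁵ − 27x⁴. Remainder: 12x⁴ + 36x³ + 15x² − 24x − 10.
Step 3: lead(12x⁴ + 36x³ + 15x² − 24x − 10) ÷ lead(D) = 12x⁴ ÷ 3x = 4x³. Subtract (4x³)·D = 12x⁴ + 12x³. Remainder: 24x³ + 15x² − 24x − 10.
Step 4: lead(24x³ + 15x² − 24x − 10) ÷ lead(D) = 24x³ ÷ 3x = 8x². Subtract (8x²)·D = 24x³ + 24x². Remainder: −9x² − 24x − 10.
Step 5: lead(−9x² − 24x − 10) ÷ lead(D) = −9x² ÷ 3x = −3x. Subtract (−3x)·D = −9x² − 9x. Remainder: −15x − 10.
Step 6: lead(−15x − 10) ÷ lead(D) = −15x ÷ 3x = −5. Subtract (−5)·D = −15x − 15. Remainder: 5.

Q(x) = −9x⁵ − 9x⁴ + 4x³ + 8x² − 3x − 5; R(x) = 5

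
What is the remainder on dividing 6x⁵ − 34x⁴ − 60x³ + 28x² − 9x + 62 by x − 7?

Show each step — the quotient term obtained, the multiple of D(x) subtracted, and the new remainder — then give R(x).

Step 1: lead(6x⁵ − 34x⁴ − 60x³ + 28x² − 9x + 62) ÷ lead(D) = 6x⁵ ÷ x = 6x⁴. Subtract (6x⁴)·D = 6x⁵ − 42x⁴. Remainder: 8x⁴ − 60x³ + 28x² − 9x + 62.
Step 2: lead(8x⁴ − 60x³ + 28x² − 9x + 62) ÷ lead(D) = 8x⁴ ÷ x = 8x³. Subtract (8x³)·D = 8x⁴ − 56x³. Remainder: −4x³ + 28x² − 9x + 62.
Step 3: lead(−4x³ + 28x² − 9x + 62) ÷ lead(D) = −4x³ ÷ x = −4x². Subtract (−4x²)·D = −4x³ + 28x². Remainder: −9x + 62.
Step 4: lead(−9x + 62) ÷ lead(D) = −9x ÷ x = −9. Subtract (−9)·D = −9x + 63. Remainder: −1.

R(x) = −1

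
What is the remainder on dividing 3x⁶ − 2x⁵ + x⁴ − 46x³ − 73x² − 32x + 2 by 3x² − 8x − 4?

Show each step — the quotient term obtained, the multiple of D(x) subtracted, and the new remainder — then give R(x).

R(x) = 6

Step 1: lead(3x⁶ − 2x⁵ + x⁴ − 46x³ − 73x² − 32x + 2) ÷ lead(D) = 3x⁶ ÷ 3x² = x⁴. Subtract (x⁴)·D = 3x⁶ − 8x⁵ − 4x⁴. Remainder: 6x⁵ + 5x⁴ − 46x³ − 73x² − 32x + 2.
Step 2: lead(6x⁵ + 5x⁴ − 46x³ − 73x² − 32x + 2) ÷ lead(D) = 6x⁵ ÷ 3x² = 2x³. Subtract (2x³)·D = 6x⁵ − 16x⁴ − 8x³. Remainder: 21x⁴ − 38x³ − 73x² − 32x + 2.
Step 3: lead(21x⁴ − 38x³ − 73x² − 32x + 2) ÷ lead(D) = 21x⁴ ÷ 3x² = 7x². Subtract (7x²)·D = 21x⁴ − 56x³ − 28x². Remainder: 18x³ − 45x² − 32x + 2.
Step 4: lead(18x³ − 45x² − 32x + 2) ÷ lead(D) = 18x³ ÷ 3x² = 6x. Subtract (6x)·D = 18x³ − 48x² − 24x. Remainder: 3x² − 8x + 2.
Step 5: lead(3x² − 8x + 2) ÷ lead(D) = 3x² ÷ 3x² = 1. Subtract (1)·D = 3x² − 8x − 4. Remainder: 6.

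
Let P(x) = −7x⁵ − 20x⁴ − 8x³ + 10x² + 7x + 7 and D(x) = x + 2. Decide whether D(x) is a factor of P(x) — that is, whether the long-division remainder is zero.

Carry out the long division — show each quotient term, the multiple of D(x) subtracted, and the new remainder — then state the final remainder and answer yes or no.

R(x) = 1, so D(x) is not a factor of P(x). no

Step 1: lead(−7x⁵ − 20x⁴ − 8x³ + 10x² + 7x + 7) ÷ lead(D) = −7x⁵ ÷ x = −7x⁴. Subtract (−7x⁴)·D = −7x⁵ − 14x⁴. Remainder: −6x⁴ − 8x³ + 10x² + 7x + 7.
Step 2: lead(−6x⁴ − 8x³ + 10x² + 7x + 7) ÷ lead(D) = −6x⁴ ÷ x = −6x³. Subtract (−6x³)·D = −6x⁴ − 12x³. Remainder: 4x³ + 10x² + 7x + 7.
Step 3: lead(4x³ + 10x² + 7x + 7) ÷ lead(D) = 4x³ ÷ x = 4x². Subtract (4x²)·D = 4x³ + 8x². Remainder: 2x² + 7x + 7.
Step 4: lead(2x² + 7x + 7) ÷ lead(D) = 2x² ÷ x = 2x. Subtract (2x)·D = 2x² + 4x. Remainder: 3x + 7.
Step 5: lead(3x + 7) ÷ lead(D) = 3x ÷ x = 3. Subtract (3)·D = 3x + 6. Remainder: 1.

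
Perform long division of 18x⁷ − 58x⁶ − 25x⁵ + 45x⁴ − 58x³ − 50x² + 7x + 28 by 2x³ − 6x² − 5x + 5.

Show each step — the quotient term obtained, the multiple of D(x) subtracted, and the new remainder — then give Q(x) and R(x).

Step 1: lead(18x⁷ − 58x⁶ − 25x⁵ + 45x⁴ − 58x³ − 50x² + 7x + 28) ÷ lead(D) = 18x⁷ ÷ 2x³ = 9x⁴. Subtract (9x⁴)·D = 18x⁷ − 54x⁶ − 45x⁵ + 45x⁴. Remainder: −4x⁶ + 20x⁵ − 58x³ − 50x² + 7x + 28.
Step 2: lead(−4x⁶ + 20x⁵ − 58x³ − 50x² + 7x + 28) ÷ lead(D) = −4x⁶ ÷ 2x³ = −2x³. Subtract (−2x³)·D = −4x⁶ + 12x⁵ + 10x⁴ − 10x³. Remainder: 8x⁵ − 10x⁴ − 48x³ − 50x² + 7x + 28.
Step 3: lead(8x⁵ − 10x⁴ − 48x³ − 50x² + 7x + 28) ÷ lead(D) = 8x⁵ ÷ 2x³ = 4x². Subtract (4x²)·D = 8x⁵ − 24x⁴ − 20x³ + 20x². Remainder: 14x⁴ − 28x³ − 70x² + 7x + 28.
Step 4: lead(14x⁴ − 28x³ − 70x² + 7x + 28) ÷ lead(D) = 14x⁴ ÷ 2x³ = 7x. Subtract (7x)·D = 14x⁴ − 42x³ − 35x² + 35x. Remainder: 14x³ − 35x² − 28x + 28.
Step 5: lead(14x³ − 35x² − 28x + 28) ÷ lead(D) = 14x³ ÷ 2x³ = 7. Subtract (7)·D = 14x³ − 42x² − 35x + 35. Remainder: 7x² + 7x − 7.

Q(x) = 9x⁴ − 2x³ + 4x² + 7x + 7; R(x) = 7x² + 7x − 7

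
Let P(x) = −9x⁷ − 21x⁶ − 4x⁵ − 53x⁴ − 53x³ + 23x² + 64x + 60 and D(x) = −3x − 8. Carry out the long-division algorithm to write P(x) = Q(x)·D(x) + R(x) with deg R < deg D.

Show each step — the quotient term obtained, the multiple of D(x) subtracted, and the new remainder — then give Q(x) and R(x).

Q(x) = 3x⁶ − x⁵ + 4x⁴ + 7x³ − x² − 5x − 8; R(x) = −4

Step 1: lead(−9x⁷ − 21x⁶ − 4x⁵ − 53x⁴ − 53x³ + 23x² + 64x + 60) ÷ lead(D) = −9x⁷ ÷ −3x = 3x⁶. Subtract (3x⁶)·D = −9x⁷ − 24x⁶. Remainder: 3x⁶ − 4x⁵ − 53x⁴ − 53x³ + 23x² + 64x + 60.
Step 2: lead(3x⁶ − 4x⁵ − 53x⁴ − 53x³ + 23x² + 64x + 60) ÷ lead(D) = 3x⁶ ÷ −3x = −x⁵. Subtract (−x⁵)·D = 3x⁶ + 8x⁵. Remainder: −12x⁵ − 53x⁴ − 53x³ + 23x² + 64x + 60.
Step 3: lead(−12x⁵ − 53x⁴ − 53x³ + 23x² + 64x + 60) ÷ lead(D) = −12x⁵ ÷ −3x = 4x⁴. Subtract (4x⁴)·D = −12x⁵ − 32x⁴. Remainder: −21x⁴ − 53x³ + 23x² + 64x + 60.
Step 4: lead(−21x⁴ − 53x³ + 23x² + 64x + 60) ÷ lead(D) = −21x⁴ ÷ −3x = 7x³. Subtract (7x³)·D = −21x⁴ − 56x³. Remainder: 3x³ + 23x² + 64x + 60.
Step 5: lead(3x³ + 23x² + 64x + 60) ÷ lead(D) = 3x³ ÷ −3x = −x². Subtract (−x²)·D = 3x³ + 8x². Remainder: 15x² + 64x + 60.
Step 6: lead(15x² + 64x + 60) ÷ lead(D) = 15x² ÷ −3x = −5x. Subtract (−5x)·D = 15x² + 40x. Remainder: 24x + 60.
Step 7: lead(24x + 60) ÷ lead(D) = 24x ÷ −3x = −8. Subtract (−8)·D = 24x + 64. Remainder: −4.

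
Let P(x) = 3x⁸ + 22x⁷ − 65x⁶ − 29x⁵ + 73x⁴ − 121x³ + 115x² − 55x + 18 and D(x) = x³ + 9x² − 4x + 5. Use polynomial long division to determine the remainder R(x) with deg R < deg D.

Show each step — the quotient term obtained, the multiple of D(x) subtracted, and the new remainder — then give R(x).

R(x) = 6x² − 5x − 7

Step 1: lead(3x⁸ + 22x⁷ − 65x⁶ − 29x⁵ + 73x⁴ − 121x³ + 115x² − 55x + 18) ÷ lead(D) = 3x⁸ ÷ x³ = 3x⁵. Subtract (3x⁵)·D = 3x⁸ + 27x⁷ − 12x⁶ + 15x⁵. Remainder: −5x⁷ − 53x⁶ − 44x⁵ + 73x⁴ − 121x³ + 115x² − 55x + 18.
Step 2: lead(−5x⁷ − 53x⁶ − 44x⁵ + 73x⁴ − 121x³ + 115x² − 55x + 18) ÷ lead(D) = −5x⁷ ÷ x³ = −5x⁴. Subtract (−5x⁴)·D = −5x⁷ − 45x⁶ + 20x⁵ − 25x⁴. Remainder: −8x⁶ − 64x⁵ + 98x⁴ − 121x³ + 115x² − 55x + 18.
Step 3: lead(−8x⁶ − 64x⁵ + 98x⁴ − 121x³ + 115x² − 55x + 18) ÷ lead(D) = −8x⁶ ÷ x³ = −8x³. Subtract (−8x³)·D = −8x⁶ − 72x⁵ + 32x⁴ − 40x³. Remainder: 8x⁵ + 66x⁴ − 81x³ + 115x² − 55x + 18.
Step 4: lead(8x⁵ + 66x⁴ − 81x³ + 115x² − 55x + 18) ÷ lead(D) = 8x⁵ ÷ x³ = 8x². Subtract (8x²)·D = 8x⁵ + 72x⁴ − 32x³ + 40x². Remainder: −6x⁴ − 49x³ + 75x² − 55x + 18.
Step 5: lead(−6x⁴ − 49x³ + 75x² − 55x + 18) ÷ lead(D) = −6x⁴ ÷ x³ = −6x. Subtract (−6x)·D = −6x⁴ − 54x³ + 24x² − 30x. Remainder: 5x³ + 51x² − 25x + 18.
Step 6: lead(5x³ + 51x² − 25x + 18) ÷ lead(D) = 5x³ ÷ x³ = 5. Subtract (5)·D = 5x³ + 45x² − 20x + 25. Remainder: 6x² − 5x − 7.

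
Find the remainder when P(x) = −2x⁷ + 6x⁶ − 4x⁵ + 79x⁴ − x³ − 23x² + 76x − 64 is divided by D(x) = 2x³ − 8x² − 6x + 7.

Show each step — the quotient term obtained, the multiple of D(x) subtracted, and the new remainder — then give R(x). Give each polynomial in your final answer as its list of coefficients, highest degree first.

Step 1: lead(−2x⁷ + 6x⁶ − 4x⁵ + 79x⁴ − x³ − 23x² + 76x − 64) ÷ lead(D) = −2x⁷ ÷ 2x³ = −x⁴. Subtract (−x⁴)·D = −2x⁷ + 8x⁶ + 6x⁵ − 7x⁴. Remainder: −2x⁶ − 10x⁵ + 86x⁴ − x³ − 23x² + 76x − 64.
Step 2: lead(−2x⁶ − 10x⁵ + 86x⁴ − x³ − 23x² + 76x − 64) ÷ lead(D) = −2x⁶ ÷ 2x³ = −x³. Subtract (−x³)·D = −2x⁶ + 8x⁵ + 6x⁴ − 7x³. Remainder: −18x⁵ + 80x⁴ + 6x³ − 23x² + 76x − 64.
Step 3: lead(−18x⁵ + 80x⁴ + 6x³ − 23x² + 76x − 64) ÷ lead(D) = −18x⁵ ÷ 2x³ = −9x². Subtract (−9x²)·D = −18x⁵ + 72x⁴ + 54x³ − 63x². Remainder: 8x⁴ − 48x³ + 40x² + 76x − 64.
Step 4: lead(8x⁴ − 48x³ + 40x² + 76x − 64) ÷ lead(D) = 8x⁴ ÷ 2x³ = 4x. Subtract (4x)·D = 8x⁴ − 32x³ − 24x² + 28x. Remainder: −16x³ + 64x² + 48x − 64.
Step 5: lead(−16x³ + 64x² + 48x − 64) ÷ lead(D) = −16x³ ÷ 2x³ = −8. Subtract (−8)·D = −16x³ + 64x² + 48x − 56. Remainder: −8.

R = [-8]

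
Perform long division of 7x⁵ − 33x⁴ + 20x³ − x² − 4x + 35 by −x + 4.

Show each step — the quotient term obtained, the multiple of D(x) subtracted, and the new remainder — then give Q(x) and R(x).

Step 1: lead(7x⁵ − 33x⁴ + 20x³ − x² − 4x + 35) ÷ lead(D) = 7x⁵ ÷ −x = −7x⁴. Subtract (−7x⁴)·D = 7x⁵ − 28x⁴. Remainder: −5x⁴ + 20x³ − x² − 4x + 35.
Step 2: lead(−5x⁴ + 20x³ − x² − 4x + 35) ÷ lead(D) = −5x⁴ ÷ −x = 5x³. Subtract (5x³)·D = −5x⁴ + 20x³. Remainder: −x² − 4x + 35.
Step 3: lead(−x² − 4x + 35) ÷ lead(D) = −x² ÷ −x = x. Subtract (x)·D = −x² + 4x. Remainder: −8x + 35.
Step 4: lead(−8x + 35) ÷ lead(D) = −8x ÷ −x = 8. Subtract (8)·D = −8x + 32. Remainder: 3.

Q(x) = −7x⁴ + 5x³ + x + 8; R(x) = 3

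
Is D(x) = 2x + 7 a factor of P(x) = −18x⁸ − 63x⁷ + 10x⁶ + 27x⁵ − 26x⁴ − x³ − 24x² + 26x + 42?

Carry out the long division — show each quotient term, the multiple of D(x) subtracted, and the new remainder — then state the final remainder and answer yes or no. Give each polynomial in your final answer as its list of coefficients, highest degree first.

Step 1: lead(−18x⁸ − 63x⁷ + 10x⁶ + 27x⁵ − 26x⁴ − x³ − 24x² + 26x + 42) ÷ lead(D) = −18x⁸ ÷ 2x = −9x⁷. Subtract (−9x⁷)·D = −18x⁸ − 63x⁷. Remainder: 10x⁶ + 27x⁵ − 26x⁴ − x³ − 24x² + 26x + 42.
Step 2: lead(10x⁶ + 27x⁵ − 26x⁴ − x³ − 24x² + 26x + 42) ÷ lead(D) = 10x⁶ ÷ 2x = 5x⁵. Subtract (5x⁵)·D = 10x⁶ + 35x⁵. Remainder: −8x⁵ − 26x⁴ − x³ − 24x² + 26x + 42.
Step 3: lead(−8x⁵ − 26x⁴ − x³ − 24x² + 26x + 42) ÷ lead(D) = −8x⁵ ÷ 2x = −4x⁴. Subtract (−4x⁴)·D = −8x⁵ − 28x⁴. Remainder: 2x⁴ − x³ − 24x² + 26x + 42.
Step 4: lead(2x⁴ − x³ − 24x² + 26x + 42) ÷ lead(D) = 2x⁴ ÷ 2x = x³. Subtract (x³)·D = 2x⁴ + 7x³. Remainder: −8x³ − 24x² + 26x + 42.
Step 5: lead(−8x³ − 24x² + 26x + 42) ÷ lead(D) = −8x³ ÷ 2x = −4x². Subtract (−4x²)·D = −8x³ − 28x². Remainder: 4x² + 26x + 42.
Step 6: lead(4x² + 26x + 42) ÷ lead(D) = 4x² ÷ 2x = 2x. Subtract (2x)·D = 4x² + 14x. Remainder: 12x + 42.
Step 7: lead(12x + 42) ÷ lead(D) = 12x ÷ 2x = 6. Subtract (6)·D = 12x + 42. Remainder: 0.

R = [0], so D(x) is a factor of P(x). yes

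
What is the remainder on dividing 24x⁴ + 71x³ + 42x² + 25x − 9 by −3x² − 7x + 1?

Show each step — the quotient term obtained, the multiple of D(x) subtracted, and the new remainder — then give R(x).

Step 1: lead(24x⁴ + 71x³ + 42x² + 25x − 9) ÷ lead(D) = 24x⁴ ÷ −3x² = −8x². Subtract (−8x²)·D = 24x⁴ + 56x³ − 8x². Remainder: 15x³ + 50x² + 25x − 9.
Step 2: lead(15x³ + 50x² + 25x − 9) ÷ lead(D) = 15x³ ÷ −3x² = −5x. Subtract (−5x)·D = 15x³ + 35x² − 5x. Remainder: 15x² + 30x − 9.
Step 3: lead(15x² + 30x − 9) ÷ lead(D) = 15x² ÷ −3x² = −5. Subtract (−5)·D = 15x² + 35x − 5. Remainder: −5x − 4.

R(x) = −5x − 4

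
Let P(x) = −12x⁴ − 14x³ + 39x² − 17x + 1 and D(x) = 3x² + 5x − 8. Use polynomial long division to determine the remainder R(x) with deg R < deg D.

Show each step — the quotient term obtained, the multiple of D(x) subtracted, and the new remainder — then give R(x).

Step 1: lead(−12x⁴ − 14x³ + 39x² − 17x + 1) ÷ lead(D) = −12x⁴ ÷ 3x² = −4x². Subtract (−4x²)·D = −12x⁴ − 20x³ + 32x². Remainder: 6x³ + 7x² − 17x + 1.
Step 2: lead(6x³ + 7x² − 17x + 1) ÷ lead(D) = 6x³ ÷ 3x² = 2x. Subtract (2x)·D = 6x³ + 10x² − 16x. Remainder: −3x² − x + 1.
Step 3: lead(−3x² − x + 1) ÷ lead(D) = −3x² ÷ 3x² = −1. Subtract (−1)·D = −3x² − 5x + 8. Remainder: 4x − 7.

R(x) = 4x − 7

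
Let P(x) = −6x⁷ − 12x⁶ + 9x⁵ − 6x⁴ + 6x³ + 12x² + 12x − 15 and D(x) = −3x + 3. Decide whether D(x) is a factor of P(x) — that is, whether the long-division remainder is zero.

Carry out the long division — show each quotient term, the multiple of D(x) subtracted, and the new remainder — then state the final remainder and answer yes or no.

R(x) = 0, so D(x) is a factor of P(x). yes

Step 1: lead(−6x⁷ − 12x⁶ + 9x⁵ − 6x⁴ + 6x³ + 12x² + 12x − 15) ÷ lead(D) = −6x⁷ ÷ −3x = 2x⁶. Subtract (2x⁶)·D = −6x⁷ + 6x⁶. Remainder: −18x⁶ + 9x⁵ − 6x⁴ + 6x³ + 12x² + 12x − 15.
Step 2: lead(−18x⁶ + 9x⁵ − 6x⁴ + 6x³ + 12x² + 12x − 15) ÷ lead(D) = −18x⁶ ÷ −3x = 6x⁵. Subtract (6x⁵)·D = −18x⁶ + 18x⁵. Remainder: −9x⁵ − 6x⁴ + 6x³ + 12x² + 12x − 15.
Step 3: lead(−9x⁵ − 6x⁴ + 6x³ + 12x² + 12x − 15) ÷ lead(D) = −9x⁵ ÷ −3x = 3x⁴. Subtract (3x⁴)·D = −9x⁵ + 9x⁴. Remainder: −15x⁴ + 6x³ + 12x² + 12x − 15.
Step 4: lead(−15x⁴ + 6x³ + 12x² + 12x − 15) ÷ lead(D) = −15x⁴ ÷ −3x = 5x³. Subtract (5x³)·D = −15x⁴ + 15x³. Remainder: −9x³ + 12x² + 12x − 15.
Step 5: lead(−9x³ + 12x² + 12x − 15) ÷ lead(D) = −9x³ ÷ −3x = 3x². Subtract (3x²)·D = −9x³ + 9x². Remainder: 3x² + 12x − 15.
Step 6: lead(3x² + 12x − 15) ÷ lead(D) = 3x² ÷ −3x = −x. Subtract (−x)·D = 3x² − 3x. Remainder: 15x − 15.
Step 7: lead(15x − 15) ÷ lead(D) = 15x ÷ −3x = −5. Subtract (−5)·D = 15x − 15. Remainder: 0.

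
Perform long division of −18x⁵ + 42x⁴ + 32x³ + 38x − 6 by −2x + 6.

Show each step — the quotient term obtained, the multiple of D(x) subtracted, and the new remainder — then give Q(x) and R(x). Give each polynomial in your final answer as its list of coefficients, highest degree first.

Step 1: lead(−18x⁵ + 42x⁴ + 32x³ + 38x − 6) ÷ lead(D) = −18x⁵ ÷ −2x = 9x⁴. Subtract (9x⁴)·D = −18x⁵ + 54x⁴. Remainder: −12x⁴ + 32x³ + 38x − 6.
Step 2: lead(−12x⁴ + 32x³ + 38x − 6) ÷ lead(D) = −12x⁴ ÷ −2x = 6x³. Subtract (6x³)·D = −12x⁴ + 36x³. Remainder: −4x³ + 38x − 6.
Step 3: lead(−4x³ + 38x − 6) ÷ lead(D) = −4x³ ÷ −2x = 2x². Subtract (2x²)·D = −4x³ + 12x². Remainder: −12x² + 38x − 6.
Step 4: lead(−12x² + 38x − 6) ÷ lead(D) = −12x² ÷ −2x = 6x. Subtract (6x)·D = −12x² + 36x. Remainder: 2x − 6.
Step 5: lead(2x − 6) ÷ lead(D) = 2x ÷ −2x = −1. Subtract (−1)·D = 2x − 6. Remainder: 0.

Q = [9, 6, 2, 6, -1]; R = [0]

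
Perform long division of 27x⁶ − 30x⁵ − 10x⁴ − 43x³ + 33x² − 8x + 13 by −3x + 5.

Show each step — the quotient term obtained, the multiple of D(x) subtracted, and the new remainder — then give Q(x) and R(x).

Step 1: lead(27x⁶ − 30x⁵ − 10x⁴ − 43x³ + 33x² − 8x + 13) ÷ lead(D) = 27x⁶ ÷ −3x = −9x⁵. Subtract (−9x⁵)·D = 27x⁶ − 45x⁵. Remainder: 15x⁵ − 10x⁴ − 43x³ + 33x² − 8x + 13.
Step 2: lead(15x⁵ − 10x⁴ − 43x³ + 33x² − 8x + 13) ÷ lead(D) = 15x⁵ ÷ −3x = −5x⁴. Subtract (−5x⁴)·D = 15x⁵ − 25x⁴. Remainder: 15x⁴ − 43x³ + 33x² − 8x + 13.
Step 3: lead(15x⁴ − 43x³ + 33x² − 8x + 13) ÷ lead(D) = 15x⁴ ÷ −3x = −5x³. Subtract (−5x³)·D = 15x⁴ − 25x³. Remainder: −18x³ + 33x² − 8x + 13.
Step 4: lead(−18x³ + 33x² − 8x + 13) ÷ lead(D) = −18x³ ÷ −3x = 6x². Subtract (6x²)·D = −18x³ + 30x². Remainder: 3x² − 8x + 13.
Step 5: lead(3x² − 8x + 13) ÷ lead(D) = 3x² ÷ −3x = −x. Subtract (−x)·D = 3x² − 5x. Remainder: −3x + 13.
Step 6: lead(−3x + 13) ÷ lead(D) = −3x ÷ −3x = 1. Subtract (1)·D = −3x + 5. Remainder: 8.

Q(x) = −9x⁵ − 5x⁴ − 5x³ + 6x² − x + 1; R(x) = 8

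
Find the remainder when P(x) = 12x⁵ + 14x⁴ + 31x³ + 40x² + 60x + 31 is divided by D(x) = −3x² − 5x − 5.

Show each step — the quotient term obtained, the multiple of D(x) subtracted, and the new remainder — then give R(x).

R(x) = 6

Step 1: lead(12x⁵ + 14x⁴ + 31x³ + 40x² + 60x + 31) ÷ lead(D) = 12x⁵ ÷ −3x² = −4x³. Subtract (−4x³)·D = 12x⁵ + 20x⁴ + 20x³. Remainder: −6x⁴ + 11x³ + 40x² + 60x + 31.
Step 2: lead(−6x⁴ + 11x³ + 40x² + 60x + 31) ÷ lead(D) = −6x⁴ ÷ −3x² = 2x². Subtract (2x²)·D = −6x⁴ − 10x³ − 10x². Remainder: 21x³ + 50x² + 60x + 31.
Step 3: lead(21x³ + 50x² + 60x + 31) ÷ lead(D) = 21x³ ÷ −3x² = −7x. Subtract (−7x)·D = 21x³ + 35x² + 35x. Remainder: 15x² + 25x + 31.
Step 4: lead(15x² + 25x + 31) ÷ lead(D) = 15x² ÷ −3x² = −5. Subtract (−5)·D = 15x² + 25x + 25. Remainder: 6.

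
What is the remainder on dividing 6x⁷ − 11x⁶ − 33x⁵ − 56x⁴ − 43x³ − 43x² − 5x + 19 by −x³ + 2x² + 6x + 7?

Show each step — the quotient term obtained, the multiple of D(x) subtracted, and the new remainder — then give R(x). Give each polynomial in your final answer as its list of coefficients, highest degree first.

R = [-3, 5]

Step 1: lead(6x⁷ − 11x⁶ − 33x⁵ − 56x⁴ − 43x³ − 43x² − 5x + 19) ÷ lead(D) = 6x⁷ ÷ −x³ = −6x⁴. Subtract (−6x⁴)·D = 6x⁷ − 12x⁶ − 36x⁵ − 42x⁴. Remainder: x⁶ + 3x⁵ − 14x⁴ − 43x³ − 43x² − 5x + 19.
Step 2: lead(x⁶ + 3x⁵ − 14x⁴ − 43x³ − 43x² − 5x + 19) ÷ lead(D) = x⁶ ÷ −x³ = −x³. Subtract (−x³)·D = x⁶ − 2x⁵ − 6x⁴ − 7x³. Remainder: 5x⁵ − 8x⁴ − 36x³ − 43x² − 5x + 19.
Step 3: lead(5x⁵ − 8x⁴ − 36x³ − 43x² − 5x + 19) ÷ lead(D) = 5x⁵ ÷ −x³ = −5x². Subtract (−5x²)·D = 5x⁵ − 10x⁴ − 30x³ − 35x². Remainder: 2x⁴ − 6x³ − 8x² − 5x + 19.
Step 4: lead(2x⁴ − 6x³ − 8x² − 5x + 19) ÷ lead(D) = 2x⁴ ÷ −x³ = −2x. Subtract (−2x)·D = 2x⁴ − 4x³ − 12x² − 14x. Remainder: −2x³ + 4x² + 9x + 19.
Step 5: lead(−2x³ + 4x² + 9x + 19) ÷ lead(D) = −2x³ ÷ −x³ = 2. Subtract (2)·D = −2x³ + 4x² + 12x + 14. Remainder: −3x + 5.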